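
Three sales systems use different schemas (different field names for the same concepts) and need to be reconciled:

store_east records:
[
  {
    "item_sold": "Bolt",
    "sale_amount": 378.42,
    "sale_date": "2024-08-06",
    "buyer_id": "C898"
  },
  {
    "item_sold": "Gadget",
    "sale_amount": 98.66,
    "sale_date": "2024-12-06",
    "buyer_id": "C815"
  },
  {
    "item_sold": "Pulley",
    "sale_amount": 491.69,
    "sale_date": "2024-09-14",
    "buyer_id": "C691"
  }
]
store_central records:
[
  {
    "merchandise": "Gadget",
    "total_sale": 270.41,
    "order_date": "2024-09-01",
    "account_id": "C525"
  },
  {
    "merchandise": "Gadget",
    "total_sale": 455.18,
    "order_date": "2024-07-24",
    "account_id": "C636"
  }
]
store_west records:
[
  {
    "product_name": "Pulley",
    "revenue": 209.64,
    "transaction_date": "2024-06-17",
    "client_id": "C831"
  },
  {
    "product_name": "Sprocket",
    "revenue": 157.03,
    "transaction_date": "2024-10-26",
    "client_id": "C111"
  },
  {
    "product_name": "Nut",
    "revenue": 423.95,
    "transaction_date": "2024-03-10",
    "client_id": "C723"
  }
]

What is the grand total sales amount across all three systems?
2484.98

Schema reconciliation - all amount fields map to sale amount:

store_east (sale_amount): 968.77
store_central (total_sale): 725.59
store_west (revenue): 790.62

Grand total: 2484.98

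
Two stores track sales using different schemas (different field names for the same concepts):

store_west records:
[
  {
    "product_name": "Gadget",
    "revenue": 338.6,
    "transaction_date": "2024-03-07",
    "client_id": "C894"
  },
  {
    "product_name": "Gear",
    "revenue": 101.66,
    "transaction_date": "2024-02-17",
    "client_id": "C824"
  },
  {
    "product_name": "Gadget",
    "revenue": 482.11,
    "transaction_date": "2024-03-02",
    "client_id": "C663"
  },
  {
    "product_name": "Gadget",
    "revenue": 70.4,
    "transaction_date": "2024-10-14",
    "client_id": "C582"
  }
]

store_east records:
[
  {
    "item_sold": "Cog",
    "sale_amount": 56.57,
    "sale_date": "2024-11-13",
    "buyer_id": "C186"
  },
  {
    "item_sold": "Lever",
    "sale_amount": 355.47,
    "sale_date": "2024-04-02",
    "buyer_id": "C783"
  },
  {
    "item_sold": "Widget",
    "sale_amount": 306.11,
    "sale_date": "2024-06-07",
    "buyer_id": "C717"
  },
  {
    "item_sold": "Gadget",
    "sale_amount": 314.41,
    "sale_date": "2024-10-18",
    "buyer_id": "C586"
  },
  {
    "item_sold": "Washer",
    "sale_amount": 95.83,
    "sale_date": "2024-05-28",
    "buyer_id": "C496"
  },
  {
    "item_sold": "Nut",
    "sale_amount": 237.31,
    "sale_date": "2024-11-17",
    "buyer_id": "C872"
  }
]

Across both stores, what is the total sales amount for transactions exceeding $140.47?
2034.01

Schema mapping: "revenue" (store_west) = "sale_amount" (store_east) = sale amount

Sum of sales > $140.47 in store_west: 820.71
Sum of sales > $140.47 in store_east: 1213.3

Total: 820.71 + 1213.3 = 2034.01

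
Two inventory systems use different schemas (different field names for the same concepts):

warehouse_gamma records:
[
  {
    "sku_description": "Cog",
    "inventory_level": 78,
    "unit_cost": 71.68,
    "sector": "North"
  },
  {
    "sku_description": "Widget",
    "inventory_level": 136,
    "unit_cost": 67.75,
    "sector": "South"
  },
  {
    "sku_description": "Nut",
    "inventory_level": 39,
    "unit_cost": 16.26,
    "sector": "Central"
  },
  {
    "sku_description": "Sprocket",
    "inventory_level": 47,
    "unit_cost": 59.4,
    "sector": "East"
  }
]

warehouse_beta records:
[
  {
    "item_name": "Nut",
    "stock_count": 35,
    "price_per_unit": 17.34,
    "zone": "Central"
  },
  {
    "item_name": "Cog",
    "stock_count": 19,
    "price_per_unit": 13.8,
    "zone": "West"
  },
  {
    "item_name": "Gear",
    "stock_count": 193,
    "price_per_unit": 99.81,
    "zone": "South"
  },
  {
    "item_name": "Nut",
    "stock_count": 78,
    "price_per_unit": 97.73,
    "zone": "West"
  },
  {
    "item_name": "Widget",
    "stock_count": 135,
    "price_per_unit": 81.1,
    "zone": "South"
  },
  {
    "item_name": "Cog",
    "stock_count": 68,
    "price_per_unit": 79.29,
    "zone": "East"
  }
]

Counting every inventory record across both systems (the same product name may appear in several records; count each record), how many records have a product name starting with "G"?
1

Schema mapping: "sku_description" (warehouse_gamma) = "item_name" (warehouse_beta) = product name

Records with product name starting with "G" in warehouse_gamma: 0
Records with product name starting with "G" in warehouse_beta: 1

Total: 0 + 1 = 1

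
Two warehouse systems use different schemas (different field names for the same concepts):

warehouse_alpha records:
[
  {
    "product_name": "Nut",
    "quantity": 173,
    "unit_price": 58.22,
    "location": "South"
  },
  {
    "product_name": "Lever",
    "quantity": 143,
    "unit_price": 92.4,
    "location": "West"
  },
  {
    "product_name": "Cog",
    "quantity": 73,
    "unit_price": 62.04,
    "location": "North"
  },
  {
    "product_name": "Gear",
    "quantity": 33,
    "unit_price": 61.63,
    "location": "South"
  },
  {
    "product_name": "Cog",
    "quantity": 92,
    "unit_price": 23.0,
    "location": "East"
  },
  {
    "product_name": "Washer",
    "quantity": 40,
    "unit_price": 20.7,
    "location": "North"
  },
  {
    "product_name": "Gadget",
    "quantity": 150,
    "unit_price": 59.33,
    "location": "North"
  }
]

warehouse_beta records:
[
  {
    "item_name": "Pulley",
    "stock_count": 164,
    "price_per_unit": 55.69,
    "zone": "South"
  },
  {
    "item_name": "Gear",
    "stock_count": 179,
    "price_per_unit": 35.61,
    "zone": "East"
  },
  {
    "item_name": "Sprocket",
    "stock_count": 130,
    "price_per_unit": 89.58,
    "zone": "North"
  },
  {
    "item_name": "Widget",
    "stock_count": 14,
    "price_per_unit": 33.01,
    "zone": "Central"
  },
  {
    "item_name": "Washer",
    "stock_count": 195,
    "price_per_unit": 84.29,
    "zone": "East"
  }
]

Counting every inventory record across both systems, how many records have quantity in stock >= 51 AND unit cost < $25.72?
1

Schema mappings:
- "quantity" (warehouse_alpha) = "stock_count" (warehouse_beta) = quantity
- "unit_price" (warehouse_alpha) = "price_per_unit" (warehouse_beta) = unit cost

Records meeting both conditions in warehouse_alpha: 1
Records meeting both conditions in warehouse_beta: 0

Total: 1 + 0 = 1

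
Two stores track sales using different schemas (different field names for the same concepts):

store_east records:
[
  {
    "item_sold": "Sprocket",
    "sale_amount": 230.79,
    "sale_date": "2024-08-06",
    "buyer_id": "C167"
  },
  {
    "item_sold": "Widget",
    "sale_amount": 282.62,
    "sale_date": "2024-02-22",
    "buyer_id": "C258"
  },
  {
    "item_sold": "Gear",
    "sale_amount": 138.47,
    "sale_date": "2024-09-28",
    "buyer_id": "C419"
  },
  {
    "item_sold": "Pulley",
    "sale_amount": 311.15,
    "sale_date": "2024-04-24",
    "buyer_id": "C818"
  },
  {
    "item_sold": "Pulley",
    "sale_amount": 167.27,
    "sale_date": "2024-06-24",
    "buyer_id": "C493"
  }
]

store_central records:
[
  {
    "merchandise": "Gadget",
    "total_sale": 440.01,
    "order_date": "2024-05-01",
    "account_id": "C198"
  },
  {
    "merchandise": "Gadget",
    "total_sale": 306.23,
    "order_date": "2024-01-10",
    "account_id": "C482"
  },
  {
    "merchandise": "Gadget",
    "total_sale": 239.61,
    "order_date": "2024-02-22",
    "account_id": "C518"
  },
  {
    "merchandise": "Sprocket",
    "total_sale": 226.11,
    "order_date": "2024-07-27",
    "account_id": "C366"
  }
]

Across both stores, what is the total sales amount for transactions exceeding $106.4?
2342.26

Schema mapping: "sale_amount" (store_east) = "total_sale" (store_central) = sale amount

Sum of sales > $106.4 in store_east: 1130.3
Sum of sales > $106.4 in store_central: 1211.96

Total: 1130.3 + 1211.96 = 2342.26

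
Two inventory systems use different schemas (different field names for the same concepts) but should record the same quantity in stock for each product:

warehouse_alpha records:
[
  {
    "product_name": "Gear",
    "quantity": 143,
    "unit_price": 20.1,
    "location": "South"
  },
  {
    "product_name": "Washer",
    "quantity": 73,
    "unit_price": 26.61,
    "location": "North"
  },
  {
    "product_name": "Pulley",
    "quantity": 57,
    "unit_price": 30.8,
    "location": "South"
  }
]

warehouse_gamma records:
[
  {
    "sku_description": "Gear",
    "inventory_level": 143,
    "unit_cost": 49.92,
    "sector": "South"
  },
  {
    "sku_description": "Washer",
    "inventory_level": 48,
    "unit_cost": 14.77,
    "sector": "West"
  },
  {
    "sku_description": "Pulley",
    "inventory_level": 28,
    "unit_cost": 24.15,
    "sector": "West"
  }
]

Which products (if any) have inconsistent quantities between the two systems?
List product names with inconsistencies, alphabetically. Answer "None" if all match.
Pulley, Washer

Schema mappings:
- "product_name" (warehouse_alpha) = "sku_description" (warehouse_gamma) = product name
- "quantity" (warehouse_alpha) = "inventory_level" (warehouse_gamma) = quantity

Comparison:
  Gear: 143 vs 143 - MATCH
  Washer: 73 vs 48 - MISMATCH
  Pulley: 57 vs 28 - MISMATCH

Products with inconsistencies: Pulley, Washer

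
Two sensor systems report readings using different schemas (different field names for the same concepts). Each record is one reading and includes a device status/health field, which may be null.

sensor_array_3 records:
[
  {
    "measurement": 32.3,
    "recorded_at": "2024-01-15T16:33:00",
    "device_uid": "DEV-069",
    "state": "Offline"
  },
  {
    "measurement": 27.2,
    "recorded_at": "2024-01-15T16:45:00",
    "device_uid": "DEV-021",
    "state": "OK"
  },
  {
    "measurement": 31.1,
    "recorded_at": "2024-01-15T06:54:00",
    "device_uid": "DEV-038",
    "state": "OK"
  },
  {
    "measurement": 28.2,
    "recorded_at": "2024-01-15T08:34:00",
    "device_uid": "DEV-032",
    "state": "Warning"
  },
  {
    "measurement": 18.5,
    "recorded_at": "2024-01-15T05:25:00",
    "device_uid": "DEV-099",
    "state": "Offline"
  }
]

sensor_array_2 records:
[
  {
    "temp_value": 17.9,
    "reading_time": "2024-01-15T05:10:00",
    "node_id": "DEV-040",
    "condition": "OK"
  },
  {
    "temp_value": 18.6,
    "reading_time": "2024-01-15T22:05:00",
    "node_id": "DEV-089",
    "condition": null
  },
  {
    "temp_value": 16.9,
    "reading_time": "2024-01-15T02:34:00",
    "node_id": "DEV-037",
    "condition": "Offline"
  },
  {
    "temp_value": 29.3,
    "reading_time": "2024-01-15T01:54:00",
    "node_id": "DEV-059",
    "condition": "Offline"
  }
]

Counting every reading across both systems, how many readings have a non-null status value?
8

Schema mapping: "state" (sensor_array_3) = "condition" (sensor_array_2) = status

Non-null in sensor_array_3: 5
Non-null in sensor_array_2: 3

Total non-null: 5 + 3 = 8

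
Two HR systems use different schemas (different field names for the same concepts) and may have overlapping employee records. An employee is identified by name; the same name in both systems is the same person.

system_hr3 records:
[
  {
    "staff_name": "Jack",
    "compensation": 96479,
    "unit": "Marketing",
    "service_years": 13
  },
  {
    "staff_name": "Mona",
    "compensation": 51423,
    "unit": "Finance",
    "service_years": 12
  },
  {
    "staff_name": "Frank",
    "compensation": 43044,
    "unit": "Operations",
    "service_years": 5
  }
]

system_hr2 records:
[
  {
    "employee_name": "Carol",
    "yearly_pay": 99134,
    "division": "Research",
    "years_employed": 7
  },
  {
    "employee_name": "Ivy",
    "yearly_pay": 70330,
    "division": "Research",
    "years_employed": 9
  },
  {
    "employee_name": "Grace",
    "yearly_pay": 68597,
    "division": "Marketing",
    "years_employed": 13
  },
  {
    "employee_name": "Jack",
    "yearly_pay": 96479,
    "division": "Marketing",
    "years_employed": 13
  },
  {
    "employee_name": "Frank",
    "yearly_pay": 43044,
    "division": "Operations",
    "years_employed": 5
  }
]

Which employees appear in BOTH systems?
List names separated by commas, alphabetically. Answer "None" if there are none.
Frank, Jack

Schema mapping: "staff_name" (system_hr3) = "employee_name" (system_hr2) = employee name

Names in system_hr3: ['Frank', 'Jack', 'Mona']
Names in system_hr2: ['Carol', 'Frank', 'Grace', 'Ivy', 'Jack']

Intersection: ['Frank', 'Jack']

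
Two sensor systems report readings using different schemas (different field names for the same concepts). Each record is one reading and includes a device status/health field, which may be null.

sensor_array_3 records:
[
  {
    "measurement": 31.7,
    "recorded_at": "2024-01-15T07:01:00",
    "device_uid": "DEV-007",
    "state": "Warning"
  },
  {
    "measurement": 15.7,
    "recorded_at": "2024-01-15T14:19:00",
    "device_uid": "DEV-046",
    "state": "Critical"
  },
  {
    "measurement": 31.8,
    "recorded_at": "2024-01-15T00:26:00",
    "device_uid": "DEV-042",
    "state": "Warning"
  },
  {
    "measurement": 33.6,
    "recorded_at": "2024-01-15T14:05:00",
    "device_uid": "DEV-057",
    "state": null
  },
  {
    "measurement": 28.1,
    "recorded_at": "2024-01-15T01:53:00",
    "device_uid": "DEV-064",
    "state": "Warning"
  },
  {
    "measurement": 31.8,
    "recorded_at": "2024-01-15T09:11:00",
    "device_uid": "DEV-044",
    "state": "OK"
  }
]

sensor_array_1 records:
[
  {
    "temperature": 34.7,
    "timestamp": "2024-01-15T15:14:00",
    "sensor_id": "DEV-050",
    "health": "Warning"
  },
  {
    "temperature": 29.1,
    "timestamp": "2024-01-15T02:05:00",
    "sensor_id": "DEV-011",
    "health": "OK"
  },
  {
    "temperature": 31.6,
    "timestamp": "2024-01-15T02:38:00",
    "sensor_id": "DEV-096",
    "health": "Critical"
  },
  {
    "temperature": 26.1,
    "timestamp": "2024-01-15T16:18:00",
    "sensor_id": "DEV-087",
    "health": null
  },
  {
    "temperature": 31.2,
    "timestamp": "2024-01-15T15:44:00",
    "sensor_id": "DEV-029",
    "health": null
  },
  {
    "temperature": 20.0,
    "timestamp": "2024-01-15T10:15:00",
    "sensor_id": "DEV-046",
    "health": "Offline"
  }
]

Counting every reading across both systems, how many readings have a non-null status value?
9

Schema mapping: "state" (sensor_array_3) = "health" (sensor_array_1) = status

Non-null in sensor_array_3: 5
Non-null in sensor_array_1: 4

Total non-null: 5 + 4 = 9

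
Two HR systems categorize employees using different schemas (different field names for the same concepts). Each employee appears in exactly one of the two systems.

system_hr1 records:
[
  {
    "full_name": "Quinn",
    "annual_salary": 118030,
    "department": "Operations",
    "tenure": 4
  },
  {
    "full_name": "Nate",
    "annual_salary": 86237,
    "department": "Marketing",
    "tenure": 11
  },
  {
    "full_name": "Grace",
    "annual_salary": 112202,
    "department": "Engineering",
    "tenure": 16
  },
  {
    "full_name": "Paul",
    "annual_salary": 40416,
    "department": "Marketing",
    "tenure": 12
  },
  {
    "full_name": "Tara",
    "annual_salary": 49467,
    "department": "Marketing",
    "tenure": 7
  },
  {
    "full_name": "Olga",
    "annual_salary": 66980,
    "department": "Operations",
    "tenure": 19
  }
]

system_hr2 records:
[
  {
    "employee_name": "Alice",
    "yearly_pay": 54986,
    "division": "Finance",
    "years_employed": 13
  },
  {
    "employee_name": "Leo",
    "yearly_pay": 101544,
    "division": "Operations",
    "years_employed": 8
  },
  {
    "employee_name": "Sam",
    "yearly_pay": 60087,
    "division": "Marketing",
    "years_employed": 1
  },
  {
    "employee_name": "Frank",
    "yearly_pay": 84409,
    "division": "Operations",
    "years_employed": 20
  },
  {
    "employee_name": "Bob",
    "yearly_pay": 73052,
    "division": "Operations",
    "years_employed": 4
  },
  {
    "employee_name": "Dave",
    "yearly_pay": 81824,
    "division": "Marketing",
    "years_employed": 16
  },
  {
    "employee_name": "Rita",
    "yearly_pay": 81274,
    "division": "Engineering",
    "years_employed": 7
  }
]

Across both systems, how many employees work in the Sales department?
0

Schema mapping: "department" (system_hr1) = "division" (system_hr2) = department

Sales employees in system_hr1: 0
Sales employees in system_hr2: 0

Total in Sales: 0 + 0 = 0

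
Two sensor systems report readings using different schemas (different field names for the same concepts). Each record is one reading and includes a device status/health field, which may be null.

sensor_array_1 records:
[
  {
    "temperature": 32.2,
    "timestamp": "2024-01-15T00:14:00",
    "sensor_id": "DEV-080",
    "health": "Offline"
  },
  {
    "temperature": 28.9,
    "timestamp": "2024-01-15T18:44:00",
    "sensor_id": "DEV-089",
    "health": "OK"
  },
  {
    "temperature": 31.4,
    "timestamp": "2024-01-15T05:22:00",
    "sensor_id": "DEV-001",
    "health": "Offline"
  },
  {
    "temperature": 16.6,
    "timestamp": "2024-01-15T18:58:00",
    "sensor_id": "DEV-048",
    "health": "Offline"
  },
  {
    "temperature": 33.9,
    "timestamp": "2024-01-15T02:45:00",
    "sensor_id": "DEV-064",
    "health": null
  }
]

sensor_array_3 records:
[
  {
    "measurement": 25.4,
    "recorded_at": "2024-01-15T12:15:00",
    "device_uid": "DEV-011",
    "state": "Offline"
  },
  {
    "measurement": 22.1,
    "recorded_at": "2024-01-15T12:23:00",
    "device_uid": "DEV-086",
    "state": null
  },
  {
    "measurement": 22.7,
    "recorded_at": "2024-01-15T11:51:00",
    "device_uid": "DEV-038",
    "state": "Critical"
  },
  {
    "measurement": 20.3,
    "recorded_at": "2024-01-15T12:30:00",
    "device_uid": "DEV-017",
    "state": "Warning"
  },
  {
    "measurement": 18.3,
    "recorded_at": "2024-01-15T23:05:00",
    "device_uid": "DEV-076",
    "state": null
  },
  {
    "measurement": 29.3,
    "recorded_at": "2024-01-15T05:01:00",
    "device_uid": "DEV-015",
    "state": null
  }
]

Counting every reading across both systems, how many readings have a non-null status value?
7

Schema mapping: "health" (sensor_array_1) = "state" (sensor_array_3) = status

Non-null in sensor_array_1: 4
Non-null in sensor_array_3: 3

Total non-null: 4 + 3 = 7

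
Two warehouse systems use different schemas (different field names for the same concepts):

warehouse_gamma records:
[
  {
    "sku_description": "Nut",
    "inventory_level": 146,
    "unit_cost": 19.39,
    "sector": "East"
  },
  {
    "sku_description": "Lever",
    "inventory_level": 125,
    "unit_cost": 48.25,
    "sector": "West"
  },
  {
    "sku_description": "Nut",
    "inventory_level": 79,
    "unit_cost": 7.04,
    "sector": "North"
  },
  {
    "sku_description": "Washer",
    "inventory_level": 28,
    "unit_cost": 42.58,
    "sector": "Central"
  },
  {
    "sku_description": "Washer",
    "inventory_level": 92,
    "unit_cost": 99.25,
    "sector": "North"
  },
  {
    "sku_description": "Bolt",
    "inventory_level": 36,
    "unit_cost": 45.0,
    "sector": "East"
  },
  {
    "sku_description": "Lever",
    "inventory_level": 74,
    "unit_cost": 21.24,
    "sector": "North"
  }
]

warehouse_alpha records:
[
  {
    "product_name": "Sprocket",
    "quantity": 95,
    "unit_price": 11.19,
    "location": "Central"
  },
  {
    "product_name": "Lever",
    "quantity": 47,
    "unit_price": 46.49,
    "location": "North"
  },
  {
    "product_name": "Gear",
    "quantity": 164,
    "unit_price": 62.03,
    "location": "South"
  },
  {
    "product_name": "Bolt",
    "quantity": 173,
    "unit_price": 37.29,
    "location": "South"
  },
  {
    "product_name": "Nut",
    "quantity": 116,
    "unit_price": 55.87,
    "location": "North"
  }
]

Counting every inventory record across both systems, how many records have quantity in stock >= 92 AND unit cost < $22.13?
2

Schema mappings:
- "inventory_level" (warehouse_gamma) = "quantity" (warehouse_alpha) = quantity
- "unit_cost" (warehouse_gamma) = "unit_price" (warehouse_alpha) = unit cost

Records meeting both conditions in warehouse_gamma: 1
Records meeting both conditions in warehouse_alpha: 1

Total: 1 + 1 = 2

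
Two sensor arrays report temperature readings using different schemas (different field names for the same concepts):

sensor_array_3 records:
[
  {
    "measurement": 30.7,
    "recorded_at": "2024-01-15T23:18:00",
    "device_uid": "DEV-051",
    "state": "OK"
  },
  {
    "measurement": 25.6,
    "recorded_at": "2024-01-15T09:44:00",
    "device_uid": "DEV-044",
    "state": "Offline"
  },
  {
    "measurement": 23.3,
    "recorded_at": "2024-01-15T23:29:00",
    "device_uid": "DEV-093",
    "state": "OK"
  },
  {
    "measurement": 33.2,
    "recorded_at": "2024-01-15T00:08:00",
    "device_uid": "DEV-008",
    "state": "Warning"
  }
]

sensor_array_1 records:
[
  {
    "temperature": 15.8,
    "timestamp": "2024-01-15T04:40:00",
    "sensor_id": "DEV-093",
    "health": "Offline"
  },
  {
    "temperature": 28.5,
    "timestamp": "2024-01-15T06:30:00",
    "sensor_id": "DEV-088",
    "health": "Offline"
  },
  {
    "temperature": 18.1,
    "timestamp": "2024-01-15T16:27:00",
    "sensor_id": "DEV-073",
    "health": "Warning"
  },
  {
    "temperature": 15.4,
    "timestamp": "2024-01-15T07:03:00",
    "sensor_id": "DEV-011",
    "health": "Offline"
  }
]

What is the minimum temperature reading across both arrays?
15.4

Schema mapping: "measurement" (sensor_array_3) = "temperature" (sensor_array_1) = temperature reading

Minimum in sensor_array_3: 23.3
Minimum in sensor_array_1: 15.4

Overall minimum: min(23.3, 15.4) = 15.4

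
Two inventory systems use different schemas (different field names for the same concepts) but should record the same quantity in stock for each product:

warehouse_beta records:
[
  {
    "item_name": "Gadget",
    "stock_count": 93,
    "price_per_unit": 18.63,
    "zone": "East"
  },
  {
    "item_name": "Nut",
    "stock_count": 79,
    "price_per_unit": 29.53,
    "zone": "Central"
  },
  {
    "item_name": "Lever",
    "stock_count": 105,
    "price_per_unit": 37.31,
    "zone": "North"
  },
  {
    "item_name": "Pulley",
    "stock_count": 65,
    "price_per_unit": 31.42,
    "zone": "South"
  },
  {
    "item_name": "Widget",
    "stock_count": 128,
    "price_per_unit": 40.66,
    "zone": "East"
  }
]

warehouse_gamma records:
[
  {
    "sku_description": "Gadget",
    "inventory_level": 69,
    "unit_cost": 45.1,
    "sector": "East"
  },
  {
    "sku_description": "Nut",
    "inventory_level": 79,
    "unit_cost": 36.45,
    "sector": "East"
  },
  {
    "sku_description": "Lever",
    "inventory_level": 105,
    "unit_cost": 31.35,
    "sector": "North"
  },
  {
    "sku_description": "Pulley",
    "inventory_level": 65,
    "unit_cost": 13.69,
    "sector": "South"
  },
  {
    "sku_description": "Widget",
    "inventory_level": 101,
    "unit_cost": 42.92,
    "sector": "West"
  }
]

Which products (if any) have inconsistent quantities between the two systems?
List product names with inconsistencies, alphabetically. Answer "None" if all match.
Gadget, Widget

Schema mappings:
- "item_name" (warehouse_beta) = "sku_description" (warehouse_gamma) = product name
- "stock_count" (warehouse_beta) = "inventory_level" (warehouse_gamma) = quantity

Comparison:
  Gadget: 93 vs 69 - MISMATCH
  Nut: 79 vs 79 - MATCH
  Lever: 105 vs 105 - MATCH
  Pulley: 65 vs 65 - MATCH
  Widget: 128 vs 101 - MISMATCH

Products with inconsistencies: Gadget, Widget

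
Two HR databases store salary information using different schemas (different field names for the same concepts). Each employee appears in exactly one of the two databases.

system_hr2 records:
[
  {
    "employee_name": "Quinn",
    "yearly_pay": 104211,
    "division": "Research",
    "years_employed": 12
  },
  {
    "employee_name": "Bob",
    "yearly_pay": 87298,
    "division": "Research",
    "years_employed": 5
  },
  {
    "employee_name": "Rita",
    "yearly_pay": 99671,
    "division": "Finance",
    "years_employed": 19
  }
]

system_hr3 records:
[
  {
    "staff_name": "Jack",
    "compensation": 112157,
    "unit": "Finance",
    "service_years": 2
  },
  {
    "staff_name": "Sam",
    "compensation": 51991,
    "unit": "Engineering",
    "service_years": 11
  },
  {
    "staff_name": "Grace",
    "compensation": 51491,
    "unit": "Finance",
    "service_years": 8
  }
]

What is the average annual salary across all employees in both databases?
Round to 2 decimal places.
84469.83

Schema mapping: "yearly_pay" (system_hr2) = "compensation" (system_hr3) = annual salary

All salaries: [104211, 87298, 99671, 112157, 51991, 51491]
Sum: 506819
Count: 6
Average: 506819 / 6 = 84469.83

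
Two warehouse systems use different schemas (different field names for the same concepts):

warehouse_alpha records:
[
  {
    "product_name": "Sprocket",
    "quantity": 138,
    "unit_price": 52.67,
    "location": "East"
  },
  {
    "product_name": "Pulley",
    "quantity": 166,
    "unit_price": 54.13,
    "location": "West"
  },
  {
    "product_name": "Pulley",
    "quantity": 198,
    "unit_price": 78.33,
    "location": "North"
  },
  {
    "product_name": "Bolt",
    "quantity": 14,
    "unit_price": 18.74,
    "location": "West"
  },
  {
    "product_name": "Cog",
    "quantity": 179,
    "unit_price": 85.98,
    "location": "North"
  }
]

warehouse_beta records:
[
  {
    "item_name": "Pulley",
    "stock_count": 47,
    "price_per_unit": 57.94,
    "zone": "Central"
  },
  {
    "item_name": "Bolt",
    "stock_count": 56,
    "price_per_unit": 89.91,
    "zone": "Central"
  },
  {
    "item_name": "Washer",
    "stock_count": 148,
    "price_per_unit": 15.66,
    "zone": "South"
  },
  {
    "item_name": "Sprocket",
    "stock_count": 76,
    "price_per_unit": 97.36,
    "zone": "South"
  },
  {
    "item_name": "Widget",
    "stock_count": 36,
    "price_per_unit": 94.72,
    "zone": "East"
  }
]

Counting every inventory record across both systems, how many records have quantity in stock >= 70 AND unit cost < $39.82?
1

Schema mappings:
- "quantity" (warehouse_alpha) = "stock_count" (warehouse_beta) = quantity
- "unit_price" (warehouse_alpha) = "price_per_unit" (warehouse_beta) = unit cost

Records meeting both conditions in warehouse_alpha: 0
Records meeting both conditions in warehouse_beta: 1

Total: 0 + 1 = 1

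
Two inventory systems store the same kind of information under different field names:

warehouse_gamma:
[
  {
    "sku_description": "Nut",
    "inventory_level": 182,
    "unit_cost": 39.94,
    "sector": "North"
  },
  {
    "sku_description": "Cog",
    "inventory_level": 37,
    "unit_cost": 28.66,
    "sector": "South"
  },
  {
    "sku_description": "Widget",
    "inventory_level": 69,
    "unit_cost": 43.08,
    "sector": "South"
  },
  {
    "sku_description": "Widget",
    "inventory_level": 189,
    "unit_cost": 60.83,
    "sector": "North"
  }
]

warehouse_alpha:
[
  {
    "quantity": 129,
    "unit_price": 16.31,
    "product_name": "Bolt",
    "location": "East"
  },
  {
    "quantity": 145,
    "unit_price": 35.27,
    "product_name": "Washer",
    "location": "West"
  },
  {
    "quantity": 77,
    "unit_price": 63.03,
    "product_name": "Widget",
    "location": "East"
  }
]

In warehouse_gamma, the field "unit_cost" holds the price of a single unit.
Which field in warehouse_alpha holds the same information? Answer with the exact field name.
unit_price

In warehouse_gamma, "unit_cost" holds the price of a single unit.
The fields in warehouse_alpha are: "quantity", "unit_price", "product_name", "location".
"unit_price" is the match: the name refers to the same concept and its values are decimal currency amounts (e.g. 16.31, 35.27).
The other fields ("quantity", "product_name", "location") hold different kinds of data.

So "unit_cost" in warehouse_gamma corresponds to "unit_price" in warehouse_alpha.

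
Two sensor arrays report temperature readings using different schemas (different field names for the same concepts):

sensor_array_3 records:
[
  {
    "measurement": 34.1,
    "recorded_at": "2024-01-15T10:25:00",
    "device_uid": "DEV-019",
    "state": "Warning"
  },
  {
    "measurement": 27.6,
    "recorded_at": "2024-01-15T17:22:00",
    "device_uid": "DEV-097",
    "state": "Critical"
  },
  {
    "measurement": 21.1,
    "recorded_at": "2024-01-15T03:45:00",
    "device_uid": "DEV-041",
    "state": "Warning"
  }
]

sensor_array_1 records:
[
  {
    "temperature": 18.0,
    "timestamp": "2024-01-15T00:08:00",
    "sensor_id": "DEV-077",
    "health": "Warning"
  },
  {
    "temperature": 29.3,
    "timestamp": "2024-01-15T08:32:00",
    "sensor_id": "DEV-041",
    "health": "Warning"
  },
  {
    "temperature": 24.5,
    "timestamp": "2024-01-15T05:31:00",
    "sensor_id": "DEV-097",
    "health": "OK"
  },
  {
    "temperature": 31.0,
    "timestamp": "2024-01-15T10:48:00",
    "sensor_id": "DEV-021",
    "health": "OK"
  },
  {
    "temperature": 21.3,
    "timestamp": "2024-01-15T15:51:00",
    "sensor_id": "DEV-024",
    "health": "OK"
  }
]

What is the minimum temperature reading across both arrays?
18.0

Schema mapping: "measurement" (sensor_array_3) = "temperature" (sensor_array_1) = temperature reading

Minimum in sensor_array_3: 21.1
Minimum in sensor_array_1: 18.0

Overall minimum: min(21.1, 18.0) = 18.0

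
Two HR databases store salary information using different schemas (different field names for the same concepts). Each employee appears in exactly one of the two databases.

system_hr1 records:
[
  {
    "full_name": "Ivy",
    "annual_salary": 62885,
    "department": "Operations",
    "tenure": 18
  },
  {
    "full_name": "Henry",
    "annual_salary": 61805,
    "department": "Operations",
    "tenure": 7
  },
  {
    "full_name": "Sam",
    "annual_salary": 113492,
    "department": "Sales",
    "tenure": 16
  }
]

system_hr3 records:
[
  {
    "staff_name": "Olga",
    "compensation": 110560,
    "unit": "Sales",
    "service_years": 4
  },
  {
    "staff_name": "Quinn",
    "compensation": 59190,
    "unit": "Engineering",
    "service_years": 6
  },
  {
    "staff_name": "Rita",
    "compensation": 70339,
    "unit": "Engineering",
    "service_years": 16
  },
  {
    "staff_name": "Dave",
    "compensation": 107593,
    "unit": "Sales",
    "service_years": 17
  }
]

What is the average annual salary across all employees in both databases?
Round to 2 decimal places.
83694.86

Schema mapping: "annual_salary" (system_hr1) = "compensation" (system_hr3) = annual salary

All salaries: [62885, 61805, 113492, 110560, 59190, 70339, 107593]
Sum: 585864
Count: 7
Average: 585864 / 7 = 83694.86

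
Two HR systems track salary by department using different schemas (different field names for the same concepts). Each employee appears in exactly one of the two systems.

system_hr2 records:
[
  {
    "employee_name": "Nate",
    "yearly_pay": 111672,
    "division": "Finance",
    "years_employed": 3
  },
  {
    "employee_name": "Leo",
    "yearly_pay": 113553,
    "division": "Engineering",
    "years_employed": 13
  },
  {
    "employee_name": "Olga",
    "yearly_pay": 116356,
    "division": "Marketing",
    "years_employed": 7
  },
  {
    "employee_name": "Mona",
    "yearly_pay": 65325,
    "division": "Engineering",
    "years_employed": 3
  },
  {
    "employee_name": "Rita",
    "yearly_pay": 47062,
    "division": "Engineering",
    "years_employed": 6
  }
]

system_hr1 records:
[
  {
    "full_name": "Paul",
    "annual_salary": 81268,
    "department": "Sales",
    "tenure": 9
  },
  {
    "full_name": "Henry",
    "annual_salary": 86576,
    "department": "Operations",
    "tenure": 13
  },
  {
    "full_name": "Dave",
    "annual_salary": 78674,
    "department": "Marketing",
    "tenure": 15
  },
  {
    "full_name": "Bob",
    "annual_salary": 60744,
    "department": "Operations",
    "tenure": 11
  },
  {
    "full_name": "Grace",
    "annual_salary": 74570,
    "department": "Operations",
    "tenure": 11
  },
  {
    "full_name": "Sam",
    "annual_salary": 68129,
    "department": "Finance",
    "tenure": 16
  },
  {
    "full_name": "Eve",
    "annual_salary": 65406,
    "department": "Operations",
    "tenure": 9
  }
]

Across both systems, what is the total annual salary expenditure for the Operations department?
287296

Schema mappings:
- "division" (system_hr2) = "department" (system_hr1) = department
- "yearly_pay" (system_hr2) = "annual_salary" (system_hr1) = salary

Operations salaries from system_hr2: 0
Operations salaries from system_hr1: 287296

Total: 0 + 287296 = 287296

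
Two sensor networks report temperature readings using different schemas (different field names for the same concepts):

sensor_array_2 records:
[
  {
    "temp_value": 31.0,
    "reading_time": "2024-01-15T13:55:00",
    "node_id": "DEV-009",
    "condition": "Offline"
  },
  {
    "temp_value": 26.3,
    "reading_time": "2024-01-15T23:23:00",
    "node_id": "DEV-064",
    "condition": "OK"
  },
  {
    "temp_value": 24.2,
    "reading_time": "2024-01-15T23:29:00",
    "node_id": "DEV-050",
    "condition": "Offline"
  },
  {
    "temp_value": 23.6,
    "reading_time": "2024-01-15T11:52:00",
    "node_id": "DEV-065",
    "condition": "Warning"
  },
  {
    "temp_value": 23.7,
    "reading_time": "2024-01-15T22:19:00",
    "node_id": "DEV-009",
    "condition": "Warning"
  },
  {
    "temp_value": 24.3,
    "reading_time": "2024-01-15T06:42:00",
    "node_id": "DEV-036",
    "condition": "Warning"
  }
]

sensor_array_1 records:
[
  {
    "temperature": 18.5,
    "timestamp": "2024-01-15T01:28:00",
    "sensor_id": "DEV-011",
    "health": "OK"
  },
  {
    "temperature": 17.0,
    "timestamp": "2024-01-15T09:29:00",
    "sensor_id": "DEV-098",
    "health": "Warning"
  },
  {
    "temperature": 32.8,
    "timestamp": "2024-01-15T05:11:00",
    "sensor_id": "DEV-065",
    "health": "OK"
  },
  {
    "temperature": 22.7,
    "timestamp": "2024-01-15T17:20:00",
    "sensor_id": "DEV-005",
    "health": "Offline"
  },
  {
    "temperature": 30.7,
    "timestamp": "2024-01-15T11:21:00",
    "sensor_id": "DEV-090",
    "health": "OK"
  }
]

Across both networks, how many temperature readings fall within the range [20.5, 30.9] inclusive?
7

Schema mapping: "temp_value" (sensor_array_2) = "temperature" (sensor_array_1) = temperature

Readings in [20.5, 30.9] from sensor_array_2: 5
Readings in [20.5, 30.9] from sensor_array_1: 2

Total count: 5 + 2 = 7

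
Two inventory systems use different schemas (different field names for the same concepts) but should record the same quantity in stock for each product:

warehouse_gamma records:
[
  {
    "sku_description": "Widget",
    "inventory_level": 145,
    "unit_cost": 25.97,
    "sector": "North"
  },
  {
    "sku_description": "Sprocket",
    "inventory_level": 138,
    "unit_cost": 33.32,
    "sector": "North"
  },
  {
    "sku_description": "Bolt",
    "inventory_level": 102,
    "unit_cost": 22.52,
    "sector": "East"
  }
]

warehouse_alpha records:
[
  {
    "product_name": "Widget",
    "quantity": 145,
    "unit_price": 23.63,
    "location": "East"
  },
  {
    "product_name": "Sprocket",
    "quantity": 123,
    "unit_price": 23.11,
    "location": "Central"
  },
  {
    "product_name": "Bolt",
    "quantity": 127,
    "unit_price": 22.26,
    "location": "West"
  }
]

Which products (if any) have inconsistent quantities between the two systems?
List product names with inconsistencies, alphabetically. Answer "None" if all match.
Bolt, Sprocket

Schema mappings:
- "sku_description" (warehouse_gamma) = "product_name" (warehouse_alpha) = product name
- "inventory_level" (warehouse_gamma) = "quantity" (warehouse_alpha) = quantity

Comparison:
  Widget: 145 vs 145 - MATCH
  Sprocket: 138 vs 123 - MISMATCH
  Bolt: 102 vs 127 - MISMATCH

Products with inconsistencies: Bolt, Sprocket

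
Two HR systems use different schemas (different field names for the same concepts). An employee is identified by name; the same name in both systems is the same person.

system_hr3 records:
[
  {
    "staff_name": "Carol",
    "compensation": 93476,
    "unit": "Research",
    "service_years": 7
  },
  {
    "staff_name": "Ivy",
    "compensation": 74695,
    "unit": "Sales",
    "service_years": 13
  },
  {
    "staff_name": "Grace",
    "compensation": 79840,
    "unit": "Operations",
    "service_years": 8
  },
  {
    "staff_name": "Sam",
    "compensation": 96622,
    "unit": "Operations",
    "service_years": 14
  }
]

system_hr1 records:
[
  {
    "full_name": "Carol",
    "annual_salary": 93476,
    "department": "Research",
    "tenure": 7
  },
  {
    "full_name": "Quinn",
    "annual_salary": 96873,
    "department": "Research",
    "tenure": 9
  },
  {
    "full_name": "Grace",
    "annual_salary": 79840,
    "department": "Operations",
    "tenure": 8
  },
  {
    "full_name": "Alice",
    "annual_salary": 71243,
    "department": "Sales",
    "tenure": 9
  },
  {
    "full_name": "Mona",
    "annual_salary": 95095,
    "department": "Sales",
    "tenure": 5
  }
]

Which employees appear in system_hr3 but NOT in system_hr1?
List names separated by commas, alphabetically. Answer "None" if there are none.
Ivy, Sam

Schema mapping: "staff_name" (system_hr3) = "full_name" (system_hr1) = employee name

Names in system_hr3: ['Carol', 'Grace', 'Ivy', 'Sam']
Names in system_hr1: ['Alice', 'Carol', 'Grace', 'Mona', 'Quinn']

In system_hr3 but not system_hr1: ['Ivy', 'Sam']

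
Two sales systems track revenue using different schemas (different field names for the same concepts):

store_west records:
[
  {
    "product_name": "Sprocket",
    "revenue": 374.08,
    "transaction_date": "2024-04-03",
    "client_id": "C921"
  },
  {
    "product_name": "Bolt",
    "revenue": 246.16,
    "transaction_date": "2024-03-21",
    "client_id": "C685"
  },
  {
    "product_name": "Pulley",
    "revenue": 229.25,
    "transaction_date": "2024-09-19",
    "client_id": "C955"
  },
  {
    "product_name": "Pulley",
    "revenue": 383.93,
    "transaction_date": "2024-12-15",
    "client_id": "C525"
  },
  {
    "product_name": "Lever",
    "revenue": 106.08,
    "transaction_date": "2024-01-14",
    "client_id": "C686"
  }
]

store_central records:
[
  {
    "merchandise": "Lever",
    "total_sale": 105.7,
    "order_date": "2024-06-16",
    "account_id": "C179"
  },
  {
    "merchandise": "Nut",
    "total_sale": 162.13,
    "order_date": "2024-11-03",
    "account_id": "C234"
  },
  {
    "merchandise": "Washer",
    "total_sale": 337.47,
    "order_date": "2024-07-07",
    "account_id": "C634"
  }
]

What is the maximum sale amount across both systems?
383.93

Reconcile: "revenue" (store_west) = "total_sale" (store_central) = sale amount

Maximum in store_west: 383.93
Maximum in store_central: 337.47

Overall maximum: max(383.93, 337.47) = 383.93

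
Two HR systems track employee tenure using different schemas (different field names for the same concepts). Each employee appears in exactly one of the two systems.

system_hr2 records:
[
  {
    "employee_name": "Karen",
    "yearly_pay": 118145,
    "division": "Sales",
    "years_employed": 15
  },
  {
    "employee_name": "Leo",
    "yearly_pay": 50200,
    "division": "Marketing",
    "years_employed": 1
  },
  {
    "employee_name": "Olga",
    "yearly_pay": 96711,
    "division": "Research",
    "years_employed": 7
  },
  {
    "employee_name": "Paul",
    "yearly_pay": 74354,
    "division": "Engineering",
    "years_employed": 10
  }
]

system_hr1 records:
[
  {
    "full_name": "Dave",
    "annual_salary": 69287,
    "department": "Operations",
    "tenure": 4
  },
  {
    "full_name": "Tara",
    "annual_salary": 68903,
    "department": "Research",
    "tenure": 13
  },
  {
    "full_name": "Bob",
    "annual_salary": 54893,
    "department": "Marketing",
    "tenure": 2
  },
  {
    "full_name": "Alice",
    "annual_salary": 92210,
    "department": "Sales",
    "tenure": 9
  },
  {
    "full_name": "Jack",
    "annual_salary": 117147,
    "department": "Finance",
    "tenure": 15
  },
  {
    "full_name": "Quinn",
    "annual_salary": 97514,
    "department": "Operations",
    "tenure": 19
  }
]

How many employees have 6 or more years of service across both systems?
7

Reconcile schemas: "years_employed" (system_hr2) = "tenure" (system_hr1) = years of service

From system_hr2: 3 employees with >= 6 years
From system_hr1: 4 employees with >= 6 years

Total: 3 + 4 = 7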